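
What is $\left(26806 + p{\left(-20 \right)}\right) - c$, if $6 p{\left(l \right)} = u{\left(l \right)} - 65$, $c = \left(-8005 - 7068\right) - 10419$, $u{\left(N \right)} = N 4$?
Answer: $\frac{313643}{6} \approx 52274.0$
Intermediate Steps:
$u{\left(N \right)} = 4 N$
$c = -25492$ ($c = -15073 - 10419 = -25492$)
$p{\left(l \right)} = - \frac{65}{6} + \frac{2 l}{3}$ ($p{\left(l \right)} = \frac{4 l - 65}{6} = \frac{-65 + 4 l}{6} = - \frac{65}{6} + \frac{2 l}{3}$)
$\left(26806 + p{\left(-20 \right)}\right) - c = \left(26806 + \left(- \frac{65}{6} + \frac{2}{3} \left(-20\right)\right)\right) - -25492 = \left(26806 - \frac{145}{6}\right) + 25492 = \frac{160691}{6} + 25492 = \frac{313643}{6}$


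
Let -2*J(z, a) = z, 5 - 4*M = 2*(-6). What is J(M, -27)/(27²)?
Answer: -17/5832 ≈ -0.0029150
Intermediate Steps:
M = 17/4 (M = 5/4 - (-6)/2 = 5/4 - ¼*(-12) = 5/4 + 3 = 17/4 ≈ 4.2500)
J(z, a) = -z/2
J(M, -27)/(27²) = (-½*17/4)/(27²) = -17/8/729 = -17/8*1/729 = -17/5832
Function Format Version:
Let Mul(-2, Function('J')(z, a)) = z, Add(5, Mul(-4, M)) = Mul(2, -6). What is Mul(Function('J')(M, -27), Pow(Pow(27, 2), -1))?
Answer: Rational(-17, 5832) ≈ -0.0029150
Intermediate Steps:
M = Rational(17, 4) (M = Add(Rational(5, 4), Mul(Rational(-1, 4), Mul(2, -6))) = Add(Rational(5, 4), Mul(Rational(-1, 4), -12)) = Add(Rational(5, 4), 3) = Rational(17, 4) ≈ 4.2500)
Function('J')(z, a) = Mul(Rational(-1, 2), z)
Mul(Function('J')(M, -27), Pow(Pow(27, 2), -1)) = Mul(Mul(Rational(-1, 2), Rational(17, 4)), Pow(Pow(27, 2), -1)) = Mul(Rational(-17, 8), Pow(729, -1)) = Mul(Rational(-17, 8), Rational(1, 729)) = Rational(-17, 5832)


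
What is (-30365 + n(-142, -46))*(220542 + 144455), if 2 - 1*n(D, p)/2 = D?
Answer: -10978014769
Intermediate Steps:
n(D, p) = 4 - 2*D
(-30365 + n(-142, -46))*(220542 + 144455) = (-30365 + (4 - 2*(-142)))*(220542 + 144455) = (-30365 + (4 + 284))*364997 = (-30365 + 288)*364997 = -30077*364997 = -10978014769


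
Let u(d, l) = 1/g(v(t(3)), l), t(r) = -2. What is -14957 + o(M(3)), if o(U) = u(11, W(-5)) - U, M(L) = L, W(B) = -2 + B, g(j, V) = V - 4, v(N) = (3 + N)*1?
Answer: -164561/11 ≈ -14960.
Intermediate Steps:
v(N) = 3 + N
g(j, V) = -4 + V
u(d, l) = 1/(-4 + l)
o(U) = -1/11 - U (o(U) = 1/(-4 + (-2 - 5)) - U = 1/(-4 - 7) - U = 1/(-11) - U = -1/11 - U)
-14957 + o(M(3)) = -14957 + (-1/11 - 1*3) = -14957 + (-1/11 - 3) = -14957 - 34/11 = -164561/11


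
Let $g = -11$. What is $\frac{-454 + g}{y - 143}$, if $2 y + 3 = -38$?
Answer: $\frac{310}{109} \approx 2.844$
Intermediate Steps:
$y = - \frac{41}{2}$ ($y = - \frac{3}{2} + \frac{1}{2} \left(-38\right) = - \frac{3}{2} - 19 = - \frac{41}{2} \approx -20.5$)
$\frac{-454 + g}{y - 143} = \frac{-454 - 11}{- \frac{41}{2} - 143} = - \frac{465}{- \frac{41}{2} - 143} = - \frac{465}{- \frac{327}{2}} = \left(-465\right) \left(- \frac{2}{327}\right) = \frac{310}{109}$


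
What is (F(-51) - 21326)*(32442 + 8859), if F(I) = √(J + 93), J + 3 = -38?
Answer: -880785126 + 82602*√13 ≈ -8.8049e+8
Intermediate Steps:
J = -41 (J = -3 - 38 = -41)
F(I) = 2*√13 (F(I) = √(-41 + 93) = √52 = 2*√13)
(F(-51) - 21326)*(32442 + 8859) = (2*√13 - 21326)*(32442 + 8859) = (-21326 + 2*√13)*41301 = -880785126 + 82602*√13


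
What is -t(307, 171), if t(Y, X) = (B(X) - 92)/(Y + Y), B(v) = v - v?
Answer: 46/307 ≈ 0.14984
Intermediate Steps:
B(v) = 0
t(Y, X) = -46/Y (t(Y, X) = (0 - 92)/(Y + Y) = -92*1/(2*Y) = -46/Y)
-t(307, 171) = -(-46)/307 = -1*(-46/307) = 46/307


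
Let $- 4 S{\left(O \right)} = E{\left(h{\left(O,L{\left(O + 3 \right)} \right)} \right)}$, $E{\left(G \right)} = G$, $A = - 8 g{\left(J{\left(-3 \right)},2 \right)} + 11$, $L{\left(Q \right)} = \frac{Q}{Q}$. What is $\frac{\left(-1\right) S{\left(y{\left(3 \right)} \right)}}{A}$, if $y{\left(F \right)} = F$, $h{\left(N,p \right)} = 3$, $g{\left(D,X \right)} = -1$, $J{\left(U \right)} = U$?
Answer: $\frac{3}{76} \approx 0.039474$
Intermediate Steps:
$L{\left(Q \right)} = 1$
$A = 19$ ($A = \left(-8\right) \left(-1\right) + 11 = 8 + 11 = 19$)
$S{\left(O \right)} = - \frac{3}{4}$ ($S{\left(O \right)} = \left(- \frac{1}{4}\right) 3 = - \frac{3}{4}$)
$\frac{\left(-1\right) S{\left(y{\left(3 \right)} \right)}}{A} = \frac{\left(-1\right) \left(- \frac{3}{4}\right)}{19} = \frac{3}{4} \cdot \frac{1}{19} = \frac{3}{76}$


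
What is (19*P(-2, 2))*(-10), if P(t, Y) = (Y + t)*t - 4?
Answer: 760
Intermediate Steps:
P(t, Y) = -4 + t*(Y + t) (P(t, Y) = t*(Y + t) - 4 = -4 + t*(Y + t))
(19*P(-2, 2))*(-10) = (19*(-4 + (-2)² + 2*(-2)))*(-10) = (19*(-4 + 4 - 4))*(-10) = (19*(-4))*(-10) = -76*(-10) = 760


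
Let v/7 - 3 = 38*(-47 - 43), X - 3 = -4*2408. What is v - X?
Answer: -14290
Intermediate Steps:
X = -9629 (X = 3 - 4*2408 = 3 - 9632 = -9629)
v = -23919 (v = 21 + 7*(38*(-47 - 43)) = 21 + 7*(38*(-90)) = 21 + 7*(-3420) = 21 - 23940 = -23919)
v - X = -23919 - 1*(-9629) = -23919 + 9629 = -14290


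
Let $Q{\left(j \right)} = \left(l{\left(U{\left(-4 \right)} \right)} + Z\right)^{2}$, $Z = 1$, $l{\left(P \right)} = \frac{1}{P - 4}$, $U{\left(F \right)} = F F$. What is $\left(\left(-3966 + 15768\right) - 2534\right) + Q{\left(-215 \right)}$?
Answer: $\frac{1334761}{144} \approx 9269.2$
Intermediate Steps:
$U{\left(F \right)} = F^{2}$
$l{\left(P \right)} = \frac{1}{-4 + P}$
$Q{\left(j \right)} = \frac{169}{144}$ ($Q{\left(j \right)} = \left(\frac{1}{-4 + \left(-4\right)^{2}} + 1\right)^{2} = \left(\frac{1}{-4 + 16} + 1\right)^{2} = \left(\frac{1}{12} + 1\right)^{2} = \left(\frac{13}{12}\right)^{2} = \frac{169}{144}$)
$\left(\left(-3966 + 15768\right) - 2534\right) + Q{\left(-215 \right)} = \left(\left(-3966 + 15768\right) - 2534\right) + \frac{169}{144} = \left(11802 - 2534\right) + \frac{169}{144} = 9268 + \frac{169}{144} = \frac{1334761}{144}$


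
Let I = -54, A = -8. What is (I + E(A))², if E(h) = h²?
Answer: 100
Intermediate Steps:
(I + E(A))² = (-54 + (-8)²)² = (-54 + 64)² = 10² = 100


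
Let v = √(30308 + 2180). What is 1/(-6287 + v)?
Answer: -6287/39493881 - 2*√8122/39493881 ≈ -0.00016375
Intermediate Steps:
v = 2*√8122 (v = √32488 = 2*√8122 ≈ 180.24)
1/(-6287 + v) = 1/(-6287 + 2*√8122)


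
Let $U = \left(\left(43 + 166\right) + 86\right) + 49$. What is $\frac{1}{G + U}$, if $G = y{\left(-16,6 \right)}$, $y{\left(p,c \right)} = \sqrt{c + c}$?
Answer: $\frac{86}{29581} - \frac{\sqrt{3}}{59162} \approx 0.002878$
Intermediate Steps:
$y{\left(p,c \right)} = \sqrt{2} \sqrt{c}$ ($y{\left(p,c \right)} = \sqrt{2 c} = \sqrt{2} \sqrt{c}$)
$G = 2 \sqrt{3}$ ($G = \sqrt{2} \sqrt{6} = 2 \sqrt{3} \approx 3.4641$)
$U = 344$ ($U = \left(209 + 86\right) + 49 = 295 + 49 = 344$)
$\frac{1}{G + U} = \frac{1}{2 \sqrt{3} + 344} = \frac{1}{344 + 2 \sqrt{3}}$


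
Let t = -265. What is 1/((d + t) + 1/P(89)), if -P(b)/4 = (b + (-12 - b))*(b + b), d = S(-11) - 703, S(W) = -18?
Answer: -8544/8424383 ≈ -0.0010142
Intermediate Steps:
d = -721 (d = -18 - 703 = -721)
P(b) = 96*b (P(b) = -4*(b + (-12 - b))*(b + b) = -(-48)*2*b = -(-96)*b = 96*b)
1/((d + t) + 1/P(89)) = 1/((-721 - 265) + 1/(96*89)) = 1/(-986 + 1/8544) = 1/(-8424383/8544) = -8544/8424383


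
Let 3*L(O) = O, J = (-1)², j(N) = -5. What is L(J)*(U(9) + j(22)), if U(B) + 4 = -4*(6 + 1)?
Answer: -37/3 ≈ -12.333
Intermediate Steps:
J = 1
U(B) = -32 (U(B) = -4 - 4*(6 + 1) = -4 - 4*7 = -4 - 28 = -32)
L(O) = O/3
L(J)*(U(9) + j(22)) = ((⅓)*1)*(-32 - 5) = (⅓)*(-37) = -37/3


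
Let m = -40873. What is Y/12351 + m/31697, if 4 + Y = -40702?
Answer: -1795080505/391489647 ≈ -4.5853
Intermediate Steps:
Y = -40706 (Y = -4 - 40702 = -40706)
Y/12351 + m/31697 = -40706/12351 - 40873/31697 = -1795080505/391489647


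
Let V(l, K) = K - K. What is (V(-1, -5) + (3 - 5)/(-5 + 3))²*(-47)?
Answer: -47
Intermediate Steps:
V(l, K) = 0
(V(-1, -5) + (3 - 5)/(-5 + 3))²*(-47) = (0 + (3 - 5)/(-5 + 3))²*(-47) = (0 - 2/(-2))²*(-47) = (0 - 2*(-½))²*(-47) = (0 + 1)²*(-47) = 1²*(-47) = 1*(-47) = -47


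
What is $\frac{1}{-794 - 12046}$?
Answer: $- \frac{1}{12840} \approx -7.7882 \cdot 10^{-5}$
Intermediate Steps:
$\frac{1}{-794 - 12046} = \frac{1}{-12840} = - \frac{1}{12840}$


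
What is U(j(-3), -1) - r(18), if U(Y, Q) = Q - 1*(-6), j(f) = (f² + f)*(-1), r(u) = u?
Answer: -13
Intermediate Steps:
j(f) = -f - f² (j(f) = (f + f²)*(-1) = -f - f²)
U(Y, Q) = 6 + Q (U(Y, Q) = Q + 6 = 6 + Q)
U(j(-3), -1) - r(18) = (6 - 1) - 1*18 = 5 - 18 = -13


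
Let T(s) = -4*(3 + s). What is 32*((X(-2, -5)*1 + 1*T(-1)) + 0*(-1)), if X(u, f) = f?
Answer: -416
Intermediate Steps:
T(s) = -12 - 4*s
32*((X(-2, -5)*1 + 1*T(-1)) + 0*(-1)) = 32*((-5*1 + 1*(-12 - 4*(-1))) + 0*(-1)) = 32*((-5 + 1*(-12 + 4)) + 0) = 32*((-5 + 1*(-8)) + 0) = 32*((-5 - 8) + 0) = 32*(-13 + 0) = 32*(-13) = -416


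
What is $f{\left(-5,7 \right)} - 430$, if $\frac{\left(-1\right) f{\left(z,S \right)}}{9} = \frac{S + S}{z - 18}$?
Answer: $- \frac{9764}{23} \approx -424.52$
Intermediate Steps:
$f{\left(z,S \right)} = - \frac{18 S}{-18 + z}$ ($f{\left(z,S \right)} = - 9 \frac{S + S}{z - 18} = - 9 \frac{2 S}{-18 + z} = - \frac{18 S}{-18 + z}$)
$f{\left(-5,7 \right)} - 430 = \left(-18\right) 7 \frac{1}{-18 - 5} - 430 = \left(-18\right) 7 \frac{1}{-23} - 430 = \left(-18\right) 7 \left(- \frac{1}{23}\right) - 430 = \frac{126}{23} - 430 = - \frac{9764}{23}$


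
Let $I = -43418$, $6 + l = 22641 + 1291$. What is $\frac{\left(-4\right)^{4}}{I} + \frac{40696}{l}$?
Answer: $\frac{440203468}{259704767} \approx 1.695$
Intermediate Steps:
$l = 23926$ ($l = -6 + \left(22641 + 1291\right) = -6 + 23932 = 23926$)
$\frac{\left(-4\right)^{4}}{I} + \frac{40696}{l} = \frac{\left(-4\right)^{4}}{-43418} + \frac{40696}{23926} = 256 \left(- \frac{1}{43418}\right) + 40696 \cdot \frac{1}{23926} = - \frac{128}{21709} + \frac{20348}{11963} = \frac{440203468}{259704767}$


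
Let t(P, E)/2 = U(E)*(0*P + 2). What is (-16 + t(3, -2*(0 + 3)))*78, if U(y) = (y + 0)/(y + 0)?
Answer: -936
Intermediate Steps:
U(y) = 1 (U(y) = y/y = 1)
t(P, E) = 4 (t(P, E) = 2*(1*(0*P + 2)) = 2*(1*(0 + 2)) = 2*(1*2) = 2*2 = 4)
(-16 + t(3, -2*(0 + 3)))*78 = (-16 + 4)*78 = -12*78 = -936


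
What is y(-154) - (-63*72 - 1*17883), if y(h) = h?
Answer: 22265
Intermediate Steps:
y(-154) - (-63*72 - 1*17883) = -154 - (-63*72 - 1*17883) = -154 - (-4536 - 17883) = -154 - 1*(-22419) = -154 + 22419 = 22265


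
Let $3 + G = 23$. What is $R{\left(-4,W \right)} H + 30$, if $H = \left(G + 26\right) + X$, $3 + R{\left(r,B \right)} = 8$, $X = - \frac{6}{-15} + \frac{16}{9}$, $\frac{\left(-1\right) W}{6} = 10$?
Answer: $\frac{2438}{9} \approx 270.89$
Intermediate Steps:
$G = 20$ ($G = -3 + 23 = 20$)
$W = -60$ ($W = \left(-6\right) 10 = -60$)
$X = \frac{98}{45}$ ($X = \left(-6\right) \left(- \frac{1}{15}\right) + 16 \cdot \frac{1}{9} = \frac{2}{5} + \frac{16}{9} = \frac{98}{45} \approx 2.1778$)
$R{\left(r,B \right)} = 5$ ($R{\left(r,B \right)} = -3 + 8 = 5$)
$H = \frac{2168}{45}$ ($H = \left(20 + 26\right) + \frac{98}{45} = 46 + \frac{98}{45} = \frac{2168}{45} \approx 48.178$)
$R{\left(-4,W \right)} H + 30 = 5 \cdot \frac{2168}{45} + 30 = \frac{2168}{9} + 30 = \frac{2438}{9}$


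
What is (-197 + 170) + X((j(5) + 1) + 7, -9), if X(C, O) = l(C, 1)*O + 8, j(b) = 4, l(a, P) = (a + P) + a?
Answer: -244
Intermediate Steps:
l(a, P) = P + 2*a (l(a, P) = (P + a) + a = P + 2*a)
X(C, O) = 8 + O*(1 + 2*C) (X(C, O) = (1 + 2*C)*O + 8 = O*(1 + 2*C) + 8 = 8 + O*(1 + 2*C))
(-197 + 170) + X((j(5) + 1) + 7, -9) = (-197 + 170) + (8 - 9*(1 + 2*((4 + 1) + 7))) = -27 + (8 - 9*(1 + 2*(5 + 7))) = -27 + (8 - 9*(1 + 2*12)) = -27 + (8 - 9*(1 + 24)) = -27 + (8 - 9*25) = -27 + (8 - 225) = -27 - 217 = -244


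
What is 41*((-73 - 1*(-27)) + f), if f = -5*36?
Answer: -9266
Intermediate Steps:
f = -180
41*((-73 - 1*(-27)) + f) = 41*((-73 - 1*(-27)) - 180) = 41*((-73 + 27) - 180) = 41*(-46 - 180) = 41*(-226) = -9266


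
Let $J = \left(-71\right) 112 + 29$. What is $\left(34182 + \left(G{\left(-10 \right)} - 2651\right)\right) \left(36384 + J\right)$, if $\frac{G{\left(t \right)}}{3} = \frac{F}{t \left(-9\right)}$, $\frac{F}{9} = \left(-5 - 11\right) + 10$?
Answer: $\frac{4486762806}{5} \approx 8.9735 \cdot 10^{8}$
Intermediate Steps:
$F = -54$ ($F = 9 \left(\left(-5 - 11\right) + 10\right) = 9 \left(-16 + 10\right) = 9 \left(-6\right) = -54$)
$J = -7923$ ($J = -7952 + 29 = -7923$)
$G{\left(t \right)} = \frac{18}{t}$ ($G{\left(t \right)} = 3 \left(- \frac{54}{t \left(-9\right)}\right) = 3 \left(- \frac{54}{\left(-9\right) t}\right) = 3 \left(- 54 \left(- \frac{1}{9 t}\right)\right) = 3 \frac{6}{t} = \frac{18}{t}$)
$\left(34182 + \left(G{\left(-10 \right)} - 2651\right)\right) \left(36384 + J\right) = \left(34182 + \left(\frac{18}{-10} - 2651\right)\right) \left(36384 - 7923\right) = \left(34182 + \left(18 \left(- \frac{1}{10}\right) - 2651\right)\right) 28461 = \left(34182 - \frac{13264}{5}\right) 28461 = \frac{157646}{5} \cdot 28461 = \frac{4486762806}{5}$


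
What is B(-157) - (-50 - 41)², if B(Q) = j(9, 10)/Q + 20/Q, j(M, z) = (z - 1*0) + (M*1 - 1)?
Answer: -1300155/157 ≈ -8281.2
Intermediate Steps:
j(M, z) = -1 + M + z (j(M, z) = (z + 0) + (M - 1) = z + (-1 + M) = -1 + M + z)
B(Q) = 38/Q (B(Q) = (-1 + 9 + 10)/Q + 20/Q = 18/Q + 20/Q = 38/Q)
B(-157) - (-50 - 41)² = 38/(-157) - (-50 - 41)² = 38*(-1/157) - 1*(-91)² = -38/157 - 1*8281 = -38/157 - 8281 = -1300155/157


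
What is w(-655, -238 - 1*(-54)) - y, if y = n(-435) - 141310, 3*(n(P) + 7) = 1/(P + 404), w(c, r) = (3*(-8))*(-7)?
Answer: 13158106/93 ≈ 1.4149e+5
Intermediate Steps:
w(c, r) = 168 (w(c, r) = -24*(-7) = 168)
n(P) = -7 + 1/(3*(404 + P)) (n(P) = -7 + 1/(3*(P + 404)) = -7 + 1/(3*(404 + P)))
y = -13142482/93 (y = (-8483 - 21*(-435))/(3*(404 - 435)) - 141310 = (1/3)*(-8483 + 9135)/(-31) - 141310 = (1/3)*(-1/31)*652 - 141310 = -652/93 - 141310 = -13142482/93 ≈ -1.4132e+5)
w(-655, -238 - 1*(-54)) - y = 168 - 1*(-13142482/93) = 168 + 13142482/93 = 13158106/93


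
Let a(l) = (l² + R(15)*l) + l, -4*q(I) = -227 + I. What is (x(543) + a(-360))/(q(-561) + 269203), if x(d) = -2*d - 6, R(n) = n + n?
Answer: 9779/22450 ≈ 0.43559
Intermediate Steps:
q(I) = 227/4 - I/4 (q(I) = -(-227 + I)/4 = 227/4 - I/4)
R(n) = 2*n
a(l) = l² + 31*l (a(l) = (l² + (2*15)*l) + l = (l² + 30*l) + l = l² + 31*l)
x(d) = -6 - 2*d
(x(543) + a(-360))/(q(-561) + 269203) = ((-6 - 2*543) - 360*(31 - 360))/((227/4 - ¼*(-561)) + 269203) = ((-6 - 1086) - 360*(-329))/((227/4 + 561/4) + 269203) = (-1092 + 118440)/(197 + 269203) = 117348/269400 = 117348*(1/269400) = 9779/22450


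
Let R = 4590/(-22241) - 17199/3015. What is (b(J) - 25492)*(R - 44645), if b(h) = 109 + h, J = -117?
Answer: 1696678731807600/1490147 ≈ 1.1386e+9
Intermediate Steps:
R = -44040201/7450735 (R = 4590*(-1/22241) - 17199*1/3015 = -4590/22241 - 1911/335 = -44040201/7450735 ≈ -5.9109)
(b(J) - 25492)*(R - 44645) = ((109 - 117) - 25492)*(-44040201/7450735 - 44645) = (-8 - 25492)*(-332682104276/7450735) = -25500*(-332682104276/7450735) = 1696678731807600/1490147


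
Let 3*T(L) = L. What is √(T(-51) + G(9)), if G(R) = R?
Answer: 2*I*√2 ≈ 2.8284*I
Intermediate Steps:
T(L) = L/3
√(T(-51) + G(9)) = √((⅓)*(-51) + 9) = √(-17 + 9) = √(-8) = 2*I*√2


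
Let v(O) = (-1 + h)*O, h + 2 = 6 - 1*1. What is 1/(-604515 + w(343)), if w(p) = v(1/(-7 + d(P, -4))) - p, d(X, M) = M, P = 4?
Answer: -11/6653440 ≈ -1.6533e-6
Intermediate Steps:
h = 3 (h = -2 + (6 - 1*1) = -2 + (6 - 1) = -2 + 5 = 3)
v(O) = 2*O (v(O) = (-1 + 3)*O = 2*O)
w(p) = -2/11 - p (w(p) = 2/(-7 - 4) - p = 2/(-11) - p = 2*(-1/11) - p = -2/11 - p)
1/(-604515 + w(343)) = 1/(-604515 + (-2/11 - 1*343)) = 1/(-604515 + (-2/11 - 343)) = 1/(-604515 - 3775/11) = 1/(-6653440/11) = -11/6653440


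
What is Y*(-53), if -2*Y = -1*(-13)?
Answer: 689/2 ≈ 344.50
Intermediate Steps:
Y = -13/2 (Y = -(-1)*(-13)/2 = -1/2*13 = -13/2 ≈ -6.5000)
Y*(-53) = -13/2*(-53) = 689/2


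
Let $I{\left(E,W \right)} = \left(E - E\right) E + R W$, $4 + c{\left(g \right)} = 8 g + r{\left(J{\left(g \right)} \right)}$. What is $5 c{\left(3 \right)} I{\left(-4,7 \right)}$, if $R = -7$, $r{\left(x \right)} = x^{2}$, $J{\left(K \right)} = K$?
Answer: $-7105$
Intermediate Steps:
$c{\left(g \right)} = -4 + g^{2} + 8 g$ ($c{\left(g \right)} = -4 + \left(8 g + g^{2}\right) = -4 + \left(g^{2} + 8 g\right) = -4 + g^{2} + 8 g$)
$I{\left(E,W \right)} = - 7 W$ ($I{\left(E,W \right)} = \left(E - E\right) E - 7 W = 0 E - 7 W = 0 - 7 W = - 7 W$)
$5 c{\left(3 \right)} I{\left(-4,7 \right)} = 5 \left(-4 + 3^{2} + 8 \cdot 3\right) \left(\left(-7\right) 7\right) = 5 \left(-4 + 9 + 24\right) \left(-49\right) = 5 \cdot 29 \left(-49\right) = 145 \left(-49\right) = -7105$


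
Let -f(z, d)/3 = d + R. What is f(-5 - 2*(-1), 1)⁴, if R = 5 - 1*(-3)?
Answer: 531441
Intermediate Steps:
R = 8 (R = 5 + 3 = 8)
f(z, d) = -24 - 3*d (f(z, d) = -3*(d + 8) = -3*(8 + d) = -24 - 3*d)
f(-5 - 2*(-1), 1)⁴ = (-24 - 3*1)⁴ = (-24 - 3)⁴ = (-27)⁴ = 531441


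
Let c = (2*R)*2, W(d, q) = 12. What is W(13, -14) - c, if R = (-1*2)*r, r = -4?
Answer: -20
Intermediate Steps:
R = 8 (R = -1*2*(-4) = -2*(-4) = 8)
c = 32 (c = (2*8)*2 = 16*2 = 32)
W(13, -14) - c = 12 - 1*32 = 12 - 32 = -20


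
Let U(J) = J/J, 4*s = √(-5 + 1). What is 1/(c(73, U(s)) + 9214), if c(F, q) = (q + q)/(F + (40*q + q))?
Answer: 57/525199 ≈ 0.00010853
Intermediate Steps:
s = I/2 (s = √(-5 + 1)/4 = √(-4)/4 = (2*I)/4 = I/2 ≈ 0.5*I)
U(J) = 1
c(F, q) = 2*q/(F + 41*q) (c(F, q) = (2*q)/(F + 41*q) = 2*q/(F + 41*q))
1/(c(73, U(s)) + 9214) = 1/(2*1/(73 + 41*1) + 9214) = 1/(2*1/(73 + 41) + 9214) = 1/(2*1/114 + 9214) = 1/(2*1*(1/114) + 9214) = 1/(1/57 + 9214) = 1/(525199/57) = 57/525199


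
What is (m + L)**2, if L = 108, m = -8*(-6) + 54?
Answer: 44100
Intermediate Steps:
m = 102 (m = 48 + 54 = 102)
(m + L)**2 = (102 + 108)**2 = 210**2 = 44100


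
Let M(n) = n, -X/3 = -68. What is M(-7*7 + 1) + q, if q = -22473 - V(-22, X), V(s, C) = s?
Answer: -22499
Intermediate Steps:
X = 204 (X = -3*(-68) = 204)
q = -22451 (q = -22473 - 1*(-22) = -22473 + 22 = -22451)
M(-7*7 + 1) + q = (-7*7 + 1) - 22451 = (-49 + 1) - 22451 = -48 - 22451 = -22499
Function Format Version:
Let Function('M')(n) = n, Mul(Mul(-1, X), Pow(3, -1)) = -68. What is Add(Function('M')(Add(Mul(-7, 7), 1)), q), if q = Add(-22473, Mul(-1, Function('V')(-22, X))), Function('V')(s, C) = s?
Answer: -22499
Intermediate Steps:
X = 204 (X = Mul(-3, -68) = 204)
q = -22451 (q = Add(-22473, Mul(-1, -22)) = Add(-22473, 22) = -22451)
Add(Function('M')(Add(Mul(-7, 7), 1)), q) = Add(Add(Mul(-7, 7), 1), -22451) = Add(Add(-49, 1), -22451) = Add(-48, -22451) = -22499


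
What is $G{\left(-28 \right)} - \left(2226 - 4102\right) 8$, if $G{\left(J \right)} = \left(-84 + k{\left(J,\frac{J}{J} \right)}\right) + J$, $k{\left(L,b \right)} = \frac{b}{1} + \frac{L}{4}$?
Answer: $14890$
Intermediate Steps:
$k{\left(L,b \right)} = b + \frac{L}{4}$ ($k{\left(L,b \right)} = b 1 + L \frac{1}{4} = b + \frac{L}{4}$)
$G{\left(J \right)} = -83 + \frac{5 J}{4}$ ($G{\left(J \right)} = \left(-84 + \left(\frac{J}{J} + \frac{J}{4}\right)\right) + J = \left(-84 + \left(1 + \frac{J}{4}\right)\right) + J = \left(-83 + \frac{J}{4}\right) + J = -83 + \frac{5 J}{4}$)
$G{\left(-28 \right)} - \left(2226 - 4102\right) 8 = \left(-83 + \frac{5}{4} \left(-28\right)\right) - \left(2226 - 4102\right) 8 = \left(-83 - 35\right) - \left(2226 - 4102\right) 8 = -118 - \left(-1876\right) 8 = -118 - -15008 = -118 + 15008 = 14890$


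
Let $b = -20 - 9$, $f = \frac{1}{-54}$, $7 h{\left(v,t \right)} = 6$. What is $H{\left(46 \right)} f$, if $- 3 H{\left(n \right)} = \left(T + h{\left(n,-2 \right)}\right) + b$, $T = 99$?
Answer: $\frac{248}{567} \approx 0.43739$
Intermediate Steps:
$h{\left(v,t \right)} = \frac{6}{7}$ ($h{\left(v,t \right)} = \frac{1}{7} \cdot 6 = \frac{6}{7}$)
$f = - \frac{1}{54} \approx -0.018519$
$b = -29$ ($b = -20 - 9 = -29$)
$H{\left(n \right)} = - \frac{496}{21}$ ($H{\left(n \right)} = - \frac{\left(99 + \frac{6}{7}\right) - 29}{3} = - \frac{\frac{699}{7} - 29}{3} = \left(- \frac{1}{3}\right) \frac{496}{7} = - \frac{496}{21}$)
$H{\left(46 \right)} f = \left(- \frac{496}{21}\right) \left(- \frac{1}{54}\right) = \frac{248}{567}$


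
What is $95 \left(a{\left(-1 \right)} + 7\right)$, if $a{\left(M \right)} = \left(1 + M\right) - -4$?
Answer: $1045$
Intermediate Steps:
$a{\left(M \right)} = 5 + M$ ($a{\left(M \right)} = \left(1 + M\right) + 4 = 5 + M$)
$95 \left(a{\left(-1 \right)} + 7\right) = 95 \left(\left(5 - 1\right) + 7\right) = 95 \left(4 + 7\right) = 95 \cdot 11 = 1045$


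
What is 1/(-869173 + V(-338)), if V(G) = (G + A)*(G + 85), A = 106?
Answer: -1/810477 ≈ -1.2338e-6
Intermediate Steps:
V(G) = (85 + G)*(106 + G) (V(G) = (G + 106)*(G + 85) = (106 + G)*(85 + G) = (85 + G)*(106 + G))
1/(-869173 + V(-338)) = 1/(-869173 + (9010 + (-338)² + 191*(-338))) = 1/(-869173 + (9010 + 114244 - 64558)) = 1/(-869173 + 58696) = 1/(-810477) = -1/810477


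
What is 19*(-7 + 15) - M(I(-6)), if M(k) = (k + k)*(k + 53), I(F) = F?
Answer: 716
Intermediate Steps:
M(k) = 2*k*(53 + k) (M(k) = (2*k)*(53 + k) = 2*k*(53 + k))
19*(-7 + 15) - M(I(-6)) = 19*(-7 + 15) - 2*(-6)*(53 - 6) = 19*8 - 2*(-6)*47 = 152 - 1*(-564) = 152 + 564 = 716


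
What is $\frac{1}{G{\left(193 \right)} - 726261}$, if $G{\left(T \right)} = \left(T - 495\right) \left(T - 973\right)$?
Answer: $- \frac{1}{490701} \approx -2.0379 \cdot 10^{-6}$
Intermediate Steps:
$G{\left(T \right)} = \left(-973 + T\right) \left(-495 + T\right)$ ($G{\left(T \right)} = \left(-495 + T\right) \left(-973 + T\right) = \left(-973 + T\right) \left(-495 + T\right)$)
$\frac{1}{G{\left(193 \right)} - 726261} = \frac{1}{\left(481635 + 193^{2} - 283324\right) - 726261} = \frac{1}{\left(481635 + 37249 - 283324\right) - 726261} = \frac{1}{235560 - 726261} = \frac{1}{-490701} = - \frac{1}{490701}$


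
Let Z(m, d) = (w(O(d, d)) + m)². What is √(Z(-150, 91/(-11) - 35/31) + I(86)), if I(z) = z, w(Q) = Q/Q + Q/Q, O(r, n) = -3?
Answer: √21990 ≈ 148.29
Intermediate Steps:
w(Q) = 2 (w(Q) = 1 + 1 = 2)
Z(m, d) = (2 + m)²
√(Z(-150, 91/(-11) - 35/31) + I(86)) = √((2 - 150)² + 86) = √((-148)² + 86) = √(21904 + 86) = √21990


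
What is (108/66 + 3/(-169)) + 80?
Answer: 151729/1859 ≈ 81.619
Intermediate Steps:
(108/66 + 3/(-169)) + 80 = (108*(1/66) + 3*(-1/169)) + 80 = (18/11 - 3/169) + 80 = 3009/1859 + 80 = 151729/1859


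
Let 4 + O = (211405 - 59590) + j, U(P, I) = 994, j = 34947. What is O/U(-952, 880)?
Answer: 93379/497 ≈ 187.89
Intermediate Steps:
O = 186758 (O = -4 + ((211405 - 59590) + 34947) = -4 + (151815 + 34947) = -4 + 186762 = 186758)
O/U(-952, 880) = 186758/994 = 186758*(1/994) = 93379/497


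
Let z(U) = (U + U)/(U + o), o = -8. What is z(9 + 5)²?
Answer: 196/9 ≈ 21.778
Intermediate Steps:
z(U) = 2*U/(-8 + U) (z(U) = (U + U)/(U - 8) = (2*U)/(-8 + U) = 2*U/(-8 + U))
z(9 + 5)² = (2*(9 + 5)/(-8 + (9 + 5)))² = (2*14/(-8 + 14))² = (2*14/6)² = (2*14*(⅙))² = (14/3)² = 196/9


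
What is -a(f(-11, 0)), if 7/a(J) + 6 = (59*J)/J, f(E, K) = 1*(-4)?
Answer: -7/53 ≈ -0.13208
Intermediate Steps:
f(E, K) = -4
a(J) = 7/53 (a(J) = 7/(-6 + (59*J)/J) = 7/(-6 + 59) = 7/53)
-a(f(-11, 0)) = -1*7/53 = -7/53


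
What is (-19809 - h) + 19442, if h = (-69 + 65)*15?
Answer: -307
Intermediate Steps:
h = -60 (h = -4*15 = -60)
(-19809 - h) + 19442 = (-19809 - 1*(-60)) + 19442 = (-19809 + 60) + 19442 = -19749 + 19442 = -307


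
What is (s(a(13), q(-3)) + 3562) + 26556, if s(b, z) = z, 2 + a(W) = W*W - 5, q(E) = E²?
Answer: 30127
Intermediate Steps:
a(W) = -7 + W² (a(W) = -2 + (W*W - 5) = -2 + (W² - 5) = -2 + (-5 + W²) = -7 + W²)
(s(a(13), q(-3)) + 3562) + 26556 = ((-3)² + 3562) + 26556 = (9 + 3562) + 26556 = 3571 + 26556 = 30127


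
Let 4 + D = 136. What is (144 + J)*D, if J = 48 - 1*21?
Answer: 22572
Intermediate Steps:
J = 27 (J = 48 - 21 = 27)
D = 132 (D = -4 + 136 = 132)
(144 + J)*D = (144 + 27)*132 = 171*132 = 22572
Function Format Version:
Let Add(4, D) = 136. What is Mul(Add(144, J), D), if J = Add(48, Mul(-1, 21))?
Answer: 22572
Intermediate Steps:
J = 27 (J = Add(48, -21) = 27)
D = 132 (D = Add(-4, 136) = 132)
Mul(Add(144, J), D) = Mul(Add(144, 27), 132) = Mul(171, 132) = 22572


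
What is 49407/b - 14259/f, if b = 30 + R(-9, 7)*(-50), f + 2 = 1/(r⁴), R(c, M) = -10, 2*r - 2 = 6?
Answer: 279986871/38690 ≈ 7236.7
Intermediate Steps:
r = 4 (r = 1 + (½)*6 = 1 + 3 = 4)
f = -511/256 (f = -2 + 1/(4⁴) = -2 + 1/256 = -511/256 ≈ -1.9961)
b = 530 (b = 30 - 10*(-50) = 30 + 500 = 530)
49407/b - 14259/f = 49407/530 - 14259/(-511/256) = 49407*(1/530) - 14259*(-256/511) = 49407/530 + 521472/73 = 279986871/38690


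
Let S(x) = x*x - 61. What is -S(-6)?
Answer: 25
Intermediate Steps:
S(x) = -61 + x² (S(x) = x² - 61 = -61 + x²)
-S(-6) = -(-61 + (-6)²) = -(-61 + 36) = -1*(-25) = 25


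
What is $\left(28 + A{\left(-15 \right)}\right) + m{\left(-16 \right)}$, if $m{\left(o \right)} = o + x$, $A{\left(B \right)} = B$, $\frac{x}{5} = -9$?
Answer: $-48$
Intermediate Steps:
$x = -45$ ($x = 5 \left(-9\right) = -45$)
$m{\left(o \right)} = -45 + o$ ($m{\left(o \right)} = o - 45 = -45 + o$)
$\left(28 + A{\left(-15 \right)}\right) + m{\left(-16 \right)} = \left(28 - 15\right) - 61 = 13 - 61 = -48$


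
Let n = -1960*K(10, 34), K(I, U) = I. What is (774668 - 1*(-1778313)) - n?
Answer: 2572581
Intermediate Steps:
n = -19600 (n = -1960*10 = -19600)
(774668 - 1*(-1778313)) - n = (774668 - 1*(-1778313)) - 1*(-19600) = (774668 + 1778313) + 19600 = 2552981 + 19600 = 2572581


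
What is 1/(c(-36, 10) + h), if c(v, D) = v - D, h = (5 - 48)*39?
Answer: -1/1723 ≈ -0.00058038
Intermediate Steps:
h = -1677 (h = -43*39 = -1677)
1/(c(-36, 10) + h) = 1/((-36 - 1*10) - 1677) = 1/((-36 - 10) - 1677) = 1/(-46 - 1677) = 1/(-1723) = -1/1723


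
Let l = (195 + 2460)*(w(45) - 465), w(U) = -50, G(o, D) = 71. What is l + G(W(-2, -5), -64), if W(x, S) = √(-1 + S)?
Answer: -1367254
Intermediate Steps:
l = -1367325 (l = (195 + 2460)*(-50 - 465) = 2655*(-515) = -1367325)
l + G(W(-2, -5), -64) = -1367325 + 71 = -1367254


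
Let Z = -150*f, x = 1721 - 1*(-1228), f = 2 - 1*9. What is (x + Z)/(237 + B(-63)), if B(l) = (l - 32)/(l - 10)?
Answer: 291927/17396 ≈ 16.781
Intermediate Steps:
f = -7 (f = 2 - 9 = -7)
x = 2949 (x = 1721 + 1228 = 2949)
B(l) = (-32 + l)/(-10 + l)
Z = 1050 (Z = -150*(-7) = 1050)
(x + Z)/(237 + B(-63)) = (2949 + 1050)/(237 + (-32 - 63)/(-10 - 63)) = 3999/(237 - 95/(-73)) = 3999/(237 - 1/73*(-95)) = 3999/(237 + 95/73) = 3999/(17396/73) = 3999*(73/17396) = 291927/17396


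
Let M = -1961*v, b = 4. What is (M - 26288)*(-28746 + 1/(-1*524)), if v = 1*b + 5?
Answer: 661818856985/524 ≈ 1.2630e+9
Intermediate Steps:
v = 9 (v = 1*4 + 5 = 4 + 5 = 9)
M = -17649 (M = -1961*9 = -17649)
(M - 26288)*(-28746 + 1/(-1*524)) = (-17649 - 26288)*(-28746 + 1/(-1*524)) = -43937*(-28746 + 1/(-524)) = -43937*(-28746 - 1/524) = -43937*(-15062905/524) = 661818856985/524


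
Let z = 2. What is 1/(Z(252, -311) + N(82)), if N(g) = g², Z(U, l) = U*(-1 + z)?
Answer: 1/6976 ≈ 0.00014335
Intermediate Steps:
Z(U, l) = U (Z(U, l) = U*(-1 + 2) = U*1 = U)
1/(Z(252, -311) + N(82)) = 1/(252 + 82²) = 1/(252 + 6724) = 1/6976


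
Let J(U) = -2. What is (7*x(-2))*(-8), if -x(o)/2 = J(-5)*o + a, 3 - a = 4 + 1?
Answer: 224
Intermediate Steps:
a = -2 (a = 3 - (4 + 1) = 3 - 1*5 = 3 - 5 = -2)
x(o) = 4 + 4*o (x(o) = -2*(-2*o - 2) = -2*(-2 - 2*o) = 4 + 4*o)
(7*x(-2))*(-8) = (7*(4 + 4*(-2)))*(-8) = (7*(4 - 8))*(-8) = (7*(-4))*(-8) = -28*(-8) = 224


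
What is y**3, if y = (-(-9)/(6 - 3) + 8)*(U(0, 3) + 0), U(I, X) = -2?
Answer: -10648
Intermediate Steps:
y = -22 (y = (-(-9)/(6 - 3) + 8)*(-2 + 0) = (-(-9)/3 + 8)*(-2) = (-1*(-3) + 8)*(-2) = (3 + 8)*(-2) = 11*(-2) = -22)
y**3 = (-22)**3 = -10648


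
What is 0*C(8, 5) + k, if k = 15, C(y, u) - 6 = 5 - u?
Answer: 15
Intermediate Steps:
C(y, u) = 11 - u (C(y, u) = 6 + (5 - u) = 11 - u)
0*C(8, 5) + k = 0*(11 - 1*5) + 15 = 0*(11 - 5) + 15 = 0*6 + 15 = 0 + 15 = 15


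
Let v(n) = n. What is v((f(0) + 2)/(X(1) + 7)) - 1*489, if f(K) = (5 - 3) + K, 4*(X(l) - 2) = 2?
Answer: -9283/19 ≈ -488.58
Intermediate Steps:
X(l) = 5/2 (X(l) = 2 + (1/4)*2 = 2 + 1/2 = 5/2)
f(K) = 2 + K
v((f(0) + 2)/(X(1) + 7)) - 1*489 = ((2 + 0) + 2)/(5/2 + 7) - 1*489 = (2 + 2)/(19/2) - 489 = 4*(2/19) - 489 = 8/19 - 489 = -9283/19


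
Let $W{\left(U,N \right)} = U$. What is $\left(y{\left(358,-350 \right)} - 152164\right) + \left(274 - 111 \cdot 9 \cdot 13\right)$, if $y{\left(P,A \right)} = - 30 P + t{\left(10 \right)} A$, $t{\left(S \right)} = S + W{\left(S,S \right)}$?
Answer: $-182617$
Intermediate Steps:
$t{\left(S \right)} = 2 S$ ($t{\left(S \right)} = S + S = 2 S$)
$y{\left(P,A \right)} = - 30 P + 20 A$ ($y{\left(P,A \right)} = - 30 P + 2 \cdot 10 A = - 30 P + 20 A$)
$\left(y{\left(358,-350 \right)} - 152164\right) + \left(274 - 111 \cdot 9 \cdot 13\right) = \left(\left(\left(-30\right) 358 + 20 \left(-350\right)\right) - 152164\right) + \left(274 - 111 \cdot 9 \cdot 13\right) = \left(\left(-10740 - 7000\right) - 152164\right) + \left(274 - 12987\right) = \left(-17740 - 152164\right) + \left(274 - 12987\right) = -169904 - 12713 = -182617$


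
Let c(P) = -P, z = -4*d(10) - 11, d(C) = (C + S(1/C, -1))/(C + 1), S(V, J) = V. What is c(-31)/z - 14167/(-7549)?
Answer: -1438276/6092043 ≈ -0.23609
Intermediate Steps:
d(C) = (C + 1/C)/(1 + C) (d(C) = (C + 1/C)/(C + 1) = (C + 1/C)/(1 + C))
z = -807/55 (z = -4*(1 + 10²)/(10*(1 + 10)) - 11 = -2*(1 + 100)/(5*11) - 11 = -2*101/(5*11) - 11 = -4*101/110 - 11 = -202/55 - 11 = -807/55 ≈ -14.673)
c(-31)/z - 14167/(-7549) = (-1*(-31))/(-807/55) - 14167/(-7549) = 31*(-55/807) - 14167*(-1/7549) = -1705/807 + 14167/7549 = -1438276/6092043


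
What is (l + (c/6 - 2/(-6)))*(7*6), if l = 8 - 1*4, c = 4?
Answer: 210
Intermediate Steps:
l = 4 (l = 8 - 4 = 4)
(l + (c/6 - 2/(-6)))*(7*6) = (4 + (4/6 - 2/(-6)))*(7*6) = (4 + (4*(1/6) - 2*(-1/6)))*42 = (4 + (2/3 + 1/3))*42 = (4 + 1)*42 = 5*42 = 210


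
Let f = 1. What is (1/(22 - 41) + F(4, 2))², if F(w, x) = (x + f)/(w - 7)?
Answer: 400/361 ≈ 1.1080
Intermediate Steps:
F(w, x) = (1 + x)/(-7 + w) (F(w, x) = (x + 1)/(w - 7) = (1 + x)/(-7 + w))
(1/(22 - 41) + F(4, 2))² = (1/(22 - 41) + (1 + 2)/(-7 + 4))² = (1/(-19) + 3/(-3))² = (-1/19 - ⅓*3)² = (-1/19 - 1)² = (-20/19)² = 400/361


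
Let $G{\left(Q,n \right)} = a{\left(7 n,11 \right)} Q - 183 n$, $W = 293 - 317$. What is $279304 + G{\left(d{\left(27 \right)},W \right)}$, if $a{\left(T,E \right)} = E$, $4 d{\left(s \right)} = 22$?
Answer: $\frac{567513}{2} \approx 2.8376 \cdot 10^{5}$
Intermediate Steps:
$d{\left(s \right)} = \frac{11}{2}$ ($d{\left(s \right)} = \frac{1}{4} \cdot 22 = \frac{11}{2}$)
$W = -24$
$G{\left(Q,n \right)} = - 183 n + 11 Q$ ($G{\left(Q,n \right)} = 11 Q - 183 n = - 183 n + 11 Q$)
$279304 + G{\left(d{\left(27 \right)},W \right)} = 279304 + \left(\left(-183\right) \left(-24\right) + 11 \cdot \frac{11}{2}\right) = 279304 + \left(4392 + \frac{121}{2}\right) = 279304 + \frac{8905}{2} = \frac{567513}{2}$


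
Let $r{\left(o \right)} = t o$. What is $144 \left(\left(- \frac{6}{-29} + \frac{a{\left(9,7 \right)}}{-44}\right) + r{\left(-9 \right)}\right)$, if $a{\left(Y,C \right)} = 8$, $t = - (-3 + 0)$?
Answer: $- \frac{1239120}{319} \approx -3884.4$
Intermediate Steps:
$t = 3$ ($t = \left(-1\right) \left(-3\right) = 3$)
$r{\left(o \right)} = 3 o$
$144 \left(\left(- \frac{6}{-29} + \frac{a{\left(9,7 \right)}}{-44}\right) + r{\left(-9 \right)}\right) = 144 \left(\left(- \frac{6}{-29} + \frac{8}{-44}\right) + 3 \left(-9\right)\right) = 144 \left(\left(\left(-6\right) \left(- \frac{1}{29}\right) + 8 \left(- \frac{1}{44}\right)\right) - 27\right) = 144 \left(\left(\frac{6}{29} - \frac{2}{11}\right) - 27\right) = 144 \left(\frac{8}{319} - 27\right) = 144 \left(- \frac{8605}{319}\right) = - \frac{1239120}{319}$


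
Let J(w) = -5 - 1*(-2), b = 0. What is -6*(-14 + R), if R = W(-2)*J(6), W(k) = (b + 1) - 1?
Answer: 84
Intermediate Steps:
J(w) = -3 (J(w) = -5 + 2 = -3)
W(k) = 0 (W(k) = (0 + 1) - 1 = 1 - 1 = 0)
R = 0 (R = 0*(-3) = 0)
-6*(-14 + R) = -6*(-14 + 0) = -6*(-14) = 84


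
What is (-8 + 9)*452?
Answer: 452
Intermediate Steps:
(-8 + 9)*452 = 1*452 = 452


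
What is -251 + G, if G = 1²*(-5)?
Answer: -256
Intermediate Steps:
G = -5 (G = 1*(-5) = -5)
-251 + G = -251 - 5 = -256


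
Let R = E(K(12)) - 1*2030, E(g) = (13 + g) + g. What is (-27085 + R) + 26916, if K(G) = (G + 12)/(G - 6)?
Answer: -2178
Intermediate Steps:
K(G) = (12 + G)/(-6 + G)
E(g) = 13 + 2*g
R = -2009 (R = (13 + 2*((12 + 12)/(-6 + 12))) - 1*2030 = (13 + 2*(24/6)) - 2030 = (13 + 2*((1/6)*24)) - 2030 = (13 + 2*4) - 2030 = (13 + 8) - 2030 = 21 - 2030 = -2009)
(-27085 + R) + 26916 = (-27085 - 2009) + 26916 = -29094 + 26916 = -2178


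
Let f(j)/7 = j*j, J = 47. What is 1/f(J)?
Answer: 1/15463 ≈ 6.4670e-5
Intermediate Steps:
f(j) = 7*j² (f(j) = 7*(j*j) = 7*j²)
1/f(J) = 1/(7*47²) = 1/(7*2209) = 1/15463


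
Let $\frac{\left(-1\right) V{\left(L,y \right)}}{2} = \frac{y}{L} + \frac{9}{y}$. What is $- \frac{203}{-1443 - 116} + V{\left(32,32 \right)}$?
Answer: $- \frac{60671}{24944} \approx -2.4323$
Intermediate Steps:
$V{\left(L,y \right)} = - \frac{18}{y} - \frac{2 y}{L}$ ($V{\left(L,y \right)} = - 2 \left(\frac{y}{L} + \frac{9}{y}\right) = - 2 \left(\frac{9}{y} + \frac{y}{L}\right) = - \frac{18}{y} - \frac{2 y}{L}$)
$- \frac{203}{-1443 - 116} + V{\left(32,32 \right)} = - \frac{203}{-1443 - 116} - \frac{41}{16} = - \frac{203}{-1559} - \left(\frac{9}{16} + 64 \cdot \frac{1}{32}\right) = \left(-203\right) \left(- \frac{1}{1559}\right) - \frac{41}{16} = \frac{203}{1559} - \frac{41}{16} = - \frac{60671}{24944}$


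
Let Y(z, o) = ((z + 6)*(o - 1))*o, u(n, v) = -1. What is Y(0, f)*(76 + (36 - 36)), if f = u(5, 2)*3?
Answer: 5472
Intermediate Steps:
f = -3 (f = -1*3 = -3)
Y(z, o) = o*(-1 + o)*(6 + z) (Y(z, o) = ((6 + z)*(-1 + o))*o = ((-1 + o)*(6 + z))*o = o*(-1 + o)*(6 + z))
Y(0, f)*(76 + (36 - 36)) = (-3*(-6 - 1*0 + 6*(-3) - 3*0))*(76 + (36 - 36)) = (-3*(-6 + 0 - 18 + 0))*(76 + 0) = -3*(-24)*76 = 72*76 = 5472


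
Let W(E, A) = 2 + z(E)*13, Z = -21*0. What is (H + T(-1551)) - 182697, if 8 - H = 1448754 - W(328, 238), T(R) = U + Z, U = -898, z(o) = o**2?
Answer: -233747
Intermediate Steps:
Z = 0
W(E, A) = 2 + 13*E**2 (W(E, A) = 2 + E**2*13 = 2 + 13*E**2)
T(R) = -898 (T(R) = -898 + 0 = -898)
H = -50152 (H = 8 - (1448754 - (2 + 13*328**2)) = 8 - (1448754 - (2 + 13*107584)) = 8 - (1448754 - (2 + 1398592)) = 8 - (1448754 - 1*1398594) = 8 - (1448754 - 1398594) = 8 - 1*50160 = 8 - 50160 = -50152)
(H + T(-1551)) - 182697 = (-50152 - 898) - 182697 = -51050 - 182697 = -233747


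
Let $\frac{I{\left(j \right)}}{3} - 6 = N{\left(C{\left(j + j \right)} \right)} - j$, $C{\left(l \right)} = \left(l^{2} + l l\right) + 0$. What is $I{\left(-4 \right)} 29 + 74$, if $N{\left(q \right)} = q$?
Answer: $12080$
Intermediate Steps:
$C{\left(l \right)} = 2 l^{2}$ ($C{\left(l \right)} = \left(l^{2} + l^{2}\right) + 0 = 2 l^{2} + 0 = 2 l^{2}$)
$I{\left(j \right)} = 18 - 3 j + 24 j^{2}$ ($I{\left(j \right)} = 18 + 3 \left(2 \left(j + j\right)^{2} - j\right) = 18 + 3 \left(2 \left(2 j\right)^{2} - j\right) = 18 + 3 \left(2 \cdot 4 j^{2} - j\right) = 18 + 3 \left(8 j^{2} - j\right) = 18 + 3 \left(- j + 8 j^{2}\right) = 18 + \left(- 3 j + 24 j^{2}\right) = 18 - 3 j + 24 j^{2}$)
$I{\left(-4 \right)} 29 + 74 = \left(18 - -12 + 24 \left(-4\right)^{2}\right) 29 + 74 = \left(18 + 12 + 24 \cdot 16\right) 29 + 74 = \left(18 + 12 + 384\right) 29 + 74 = 414 \cdot 29 + 74 = 12006 + 74 = 12080$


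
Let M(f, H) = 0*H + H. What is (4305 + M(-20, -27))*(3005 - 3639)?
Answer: -2712252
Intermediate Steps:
M(f, H) = H (M(f, H) = 0 + H = H)
(4305 + M(-20, -27))*(3005 - 3639) = (4305 - 27)*(3005 - 3639) = 4278*(-634) = -2712252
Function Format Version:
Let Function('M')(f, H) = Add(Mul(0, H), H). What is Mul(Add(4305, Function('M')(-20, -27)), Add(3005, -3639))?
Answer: -2712252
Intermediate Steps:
Function('M')(f, H) = H (Function('M')(f, H) = Add(0, H) = H)
Mul(Add(4305, Function('M')(-20, -27)), Add(3005, -3639)) = Mul(Add(4305, -27), Add(3005, -3639)) = Mul(4278, -634) = -2712252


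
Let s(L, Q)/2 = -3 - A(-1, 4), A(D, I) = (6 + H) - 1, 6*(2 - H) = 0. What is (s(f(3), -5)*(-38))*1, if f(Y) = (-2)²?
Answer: 760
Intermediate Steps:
H = 2 (H = 2 - ⅙*0 = 2 + 0 = 2)
f(Y) = 4
A(D, I) = 7 (A(D, I) = (6 + 2) - 1 = 8 - 1 = 7)
s(L, Q) = -20 (s(L, Q) = 2*(-3 - 1*7) = 2*(-3 - 7) = 2*(-10) = -20)
(s(f(3), -5)*(-38))*1 = -20*(-38)*1 = 760*1 = 760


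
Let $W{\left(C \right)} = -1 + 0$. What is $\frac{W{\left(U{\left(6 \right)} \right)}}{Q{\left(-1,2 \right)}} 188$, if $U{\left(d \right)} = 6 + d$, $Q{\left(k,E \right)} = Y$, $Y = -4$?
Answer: $47$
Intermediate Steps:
$Q{\left(k,E \right)} = -4$
$W{\left(C \right)} = -1$
$\frac{W{\left(U{\left(6 \right)} \right)}}{Q{\left(-1,2 \right)}} 188 = - \frac{1}{-4} \cdot 188 = \left(-1\right) \left(- \frac{1}{4}\right) 188 = \frac{1}{4} \cdot 188 = 47$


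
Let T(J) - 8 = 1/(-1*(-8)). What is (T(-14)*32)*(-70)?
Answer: -18200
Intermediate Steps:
T(J) = 65/8 (T(J) = 8 + 1/(-1*(-8)) = 8 + 1/8 = 8 + ⅛ = 65/8)
(T(-14)*32)*(-70) = ((65/8)*32)*(-70) = 260*(-70) = -18200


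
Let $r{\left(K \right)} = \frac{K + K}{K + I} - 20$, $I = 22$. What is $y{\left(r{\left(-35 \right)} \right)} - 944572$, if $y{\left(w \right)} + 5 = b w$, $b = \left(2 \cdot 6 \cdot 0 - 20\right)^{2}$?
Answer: $- \frac{12355501}{13} \approx -9.5042 \cdot 10^{5}$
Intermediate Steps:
$b = 400$ ($b = \left(12 \cdot 0 - 20\right)^{2} = \left(0 - 20\right)^{2} = \left(-20\right)^{2} = 400$)
$r{\left(K \right)} = -20 + \frac{2 K}{22 + K}$ ($r{\left(K \right)} = \frac{K + K}{K + 22} - 20 = \frac{2 K}{22 + K} - 20 = -20 + \frac{2 K}{22 + K}$)
$y{\left(w \right)} = -5 + 400 w$
$y{\left(r{\left(-35 \right)} \right)} - 944572 = \left(-5 + 400 \frac{2 \left(-220 - -315\right)}{22 - 35}\right) - 944572 = \left(-5 + 400 \frac{2 \left(-220 + 315\right)}{-13}\right) - 944572 = \left(-5 + 400 \cdot 2 \left(- \frac{1}{13}\right) 95\right) - 944572 = \left(-5 + 400 \left(- \frac{190}{13}\right)\right) - 944572 = \left(-5 - \frac{76000}{13}\right) - 944572 = - \frac{76065}{13} - 944572 = - \frac{12355501}{13}$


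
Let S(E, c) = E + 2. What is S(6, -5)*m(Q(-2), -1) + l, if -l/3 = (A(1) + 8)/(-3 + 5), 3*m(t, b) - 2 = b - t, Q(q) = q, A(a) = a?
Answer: -11/2 ≈ -5.5000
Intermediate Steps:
S(E, c) = 2 + E
m(t, b) = ⅔ - t/3 + b/3 (m(t, b) = ⅔ + (b - t)/3 = ⅔ + (-t/3 + b/3) = ⅔ - t/3 + b/3)
l = -27/2 (l = -3*(1 + 8)/(-3 + 5) = -27/2 ≈ -13.500)
S(6, -5)*m(Q(-2), -1) + l = (2 + 6)*(⅔ - ⅓*(-2) + (⅓)*(-1)) - 27/2 = 8*(⅔ + ⅔ - ⅓) - 27/2 = 8*1 - 27/2 = 8 - 27/2 = -11/2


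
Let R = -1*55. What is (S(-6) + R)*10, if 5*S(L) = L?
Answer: -562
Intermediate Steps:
S(L) = L/5
R = -55
(S(-6) + R)*10 = ((⅕)*(-6) - 55)*10 = (-6/5 - 55)*10 = -281/5*10 = -562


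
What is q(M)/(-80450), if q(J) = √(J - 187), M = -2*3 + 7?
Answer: -I*√186/80450 ≈ -0.00016952*I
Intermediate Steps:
M = 1 (M = -6 + 7 = 1)
q(J) = √(-187 + J)
q(M)/(-80450) = √(-187 + 1)/(-80450) = √(-186)*(-1/80450) = (I*√186)*(-1/80450) = -I*√186/80450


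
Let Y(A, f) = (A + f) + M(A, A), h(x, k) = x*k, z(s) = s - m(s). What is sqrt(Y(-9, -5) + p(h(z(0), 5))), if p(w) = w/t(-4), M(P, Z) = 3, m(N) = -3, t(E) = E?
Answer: I*sqrt(59)/2 ≈ 3.8406*I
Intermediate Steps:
z(s) = 3 + s (z(s) = s - 1*(-3) = s + 3 = 3 + s)
h(x, k) = k*x
p(w) = -w/4 (p(w) = w/(-4) = w*(-1/4) = -w/4)
Y(A, f) = 3 + A + f (Y(A, f) = (A + f) + 3 = 3 + A + f)
sqrt(Y(-9, -5) + p(h(z(0), 5))) = sqrt((3 - 9 - 5) - 5*(3 + 0)/4) = sqrt(-11 - 5*3/4) = sqrt(-11 - 1/4*15) = sqrt(-11 - 15/4) = sqrt(-59/4) = I*sqrt(59)/2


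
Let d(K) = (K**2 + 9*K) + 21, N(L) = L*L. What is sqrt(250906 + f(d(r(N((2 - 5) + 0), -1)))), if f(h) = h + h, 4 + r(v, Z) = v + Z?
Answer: 2*sqrt(62763) ≈ 501.05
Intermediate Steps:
N(L) = L**2
r(v, Z) = -4 + Z + v (r(v, Z) = -4 + (v + Z) = -4 + (Z + v) = -4 + Z + v)
d(K) = 21 + K**2 + 9*K
f(h) = 2*h
sqrt(250906 + f(d(r(N((2 - 5) + 0), -1)))) = sqrt(250906 + 2*(21 + (-4 - 1 + ((2 - 5) + 0)**2)**2 + 9*(-4 - 1 + ((2 - 5) + 0)**2))) = sqrt(250906 + 2*(21 + (-4 - 1 + (-3 + 0)**2)**2 + 9*(-4 - 1 + (-3 + 0)**2))) = sqrt(250906 + 2*(21 + (-4 - 1 + (-3)**2)**2 + 9*(-4 - 1 + (-3)**2))) = sqrt(250906 + 2*(21 + (-4 - 1 + 9)**2 + 9*(-4 - 1 + 9))) = sqrt(250906 + 2*(21 + 4**2 + 9*4)) = sqrt(250906 + 2*(21 + 16 + 36)) = sqrt(250906 + 2*73) = sqrt(250906 + 146) = sqrt(251052) = 2*sqrt(62763)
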